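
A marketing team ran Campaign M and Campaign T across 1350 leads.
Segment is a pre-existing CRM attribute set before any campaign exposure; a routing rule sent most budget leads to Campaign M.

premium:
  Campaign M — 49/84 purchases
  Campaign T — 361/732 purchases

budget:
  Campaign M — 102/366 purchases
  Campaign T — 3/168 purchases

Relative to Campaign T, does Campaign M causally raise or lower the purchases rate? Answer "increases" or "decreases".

The imbalance in customer segment arose from how leads were allocated, not from anything the campaign did; and customer segment independently affects the outcome. The pooled gap is confounded — condition on customer segment.
Within each level — premium: 58.3% vs 49.3%; budget: 27.9% vs 1.8% — Campaign M is higher every time.

increases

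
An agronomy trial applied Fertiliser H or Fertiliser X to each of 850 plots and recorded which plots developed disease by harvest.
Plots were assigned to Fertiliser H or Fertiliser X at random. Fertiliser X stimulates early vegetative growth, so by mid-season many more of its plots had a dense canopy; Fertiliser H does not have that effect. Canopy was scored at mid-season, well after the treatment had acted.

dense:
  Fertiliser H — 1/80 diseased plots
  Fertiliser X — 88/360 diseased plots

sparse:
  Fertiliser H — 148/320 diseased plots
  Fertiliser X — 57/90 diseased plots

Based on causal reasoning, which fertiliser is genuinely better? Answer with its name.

Fertiliser X

Within every mid-season canopy level Fertiliser H has the lower rate, yet pooled Fertiliser X does — Simpson's reversal.
The distribution of mid-season canopy is itself part of what the fertiliser does — it is an intermediate outcome. Holding it fixed would remove that part of the effect; the total effect is the pooled difference.
Pooled: Fertiliser H 37.2% vs Fertiliser X 32.2%; Fertiliser X is lower overall.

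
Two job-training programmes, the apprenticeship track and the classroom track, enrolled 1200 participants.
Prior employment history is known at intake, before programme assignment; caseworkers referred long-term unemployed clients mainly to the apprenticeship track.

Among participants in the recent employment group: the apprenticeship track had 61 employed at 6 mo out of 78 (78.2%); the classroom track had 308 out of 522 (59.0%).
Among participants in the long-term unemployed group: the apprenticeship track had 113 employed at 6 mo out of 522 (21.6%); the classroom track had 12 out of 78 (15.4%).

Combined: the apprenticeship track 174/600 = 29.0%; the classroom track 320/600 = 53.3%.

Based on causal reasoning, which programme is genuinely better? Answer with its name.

the apprenticeship track

Within every prior employment history level the apprenticeship track has the higher rate, yet pooled the classroom track does — Simpson's reversal.
Prior employment history satisfies the back-door criterion: it is not a descendant of the programme, and it blocks the spurious path from programme to outcome. Adjusting for it (i.e., using the within-prior employment history rates) gives the causal effect.
Within each level — recent employment: 78.2% vs 59.0%; long-term unemployed: 21.6% vs 15.4% — the apprenticeship track is higher every time.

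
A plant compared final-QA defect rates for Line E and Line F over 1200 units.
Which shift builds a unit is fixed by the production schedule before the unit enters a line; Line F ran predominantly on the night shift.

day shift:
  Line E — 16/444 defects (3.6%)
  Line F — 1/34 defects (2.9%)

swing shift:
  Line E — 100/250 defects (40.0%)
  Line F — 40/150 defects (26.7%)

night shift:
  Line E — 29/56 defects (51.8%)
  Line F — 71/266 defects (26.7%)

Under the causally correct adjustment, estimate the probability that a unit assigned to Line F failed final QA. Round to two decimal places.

Within every shift level Line F has the lower rate, yet pooled Line E does — Simpson's reversal.
Since shift is a pre-existing factor (not a product of the line) and it affects the outcome on its own, it is a confounder. The stratified rates, not the pooled rate, identify the causal effect.
Standardising Line F to the population shift mix: 0.398·1/34 + 0.333·40/150 + 0.268·71/266 = 0.172.

0.17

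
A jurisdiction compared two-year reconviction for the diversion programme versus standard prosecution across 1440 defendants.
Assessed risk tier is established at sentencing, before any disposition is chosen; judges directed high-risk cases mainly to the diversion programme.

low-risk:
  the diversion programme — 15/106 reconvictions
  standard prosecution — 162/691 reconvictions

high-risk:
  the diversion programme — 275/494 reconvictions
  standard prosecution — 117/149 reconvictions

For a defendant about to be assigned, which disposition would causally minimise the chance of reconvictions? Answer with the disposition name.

the diversion programme

Nothing the disposition does changes assessed risk tier; the imbalance is an allocation artefact. With assessed risk tier also predicting the outcome, the pooled figure is confounded, and the within-stratum comparison is the causal one.
Within each level — low-risk: 14.2% vs 23.4%; high-risk: 55.7% vs 78.5% — the diversion programme is lower every time.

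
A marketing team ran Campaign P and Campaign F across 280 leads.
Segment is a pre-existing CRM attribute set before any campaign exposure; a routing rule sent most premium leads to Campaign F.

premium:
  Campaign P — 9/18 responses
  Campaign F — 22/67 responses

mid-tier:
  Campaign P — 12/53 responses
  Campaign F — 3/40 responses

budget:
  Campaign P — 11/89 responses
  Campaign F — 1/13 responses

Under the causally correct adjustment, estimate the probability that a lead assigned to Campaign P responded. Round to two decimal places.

0.27

The imbalance in customer segment arose from how leads were allocated, not from anything the campaign did; and customer segment independently affects the outcome. The pooled gap is confounded — condition on customer segment.
Standardising Campaign P to the population customer segment mix: 0.304·9/18 + 0.332·12/53 + 0.364·11/89 = 0.272.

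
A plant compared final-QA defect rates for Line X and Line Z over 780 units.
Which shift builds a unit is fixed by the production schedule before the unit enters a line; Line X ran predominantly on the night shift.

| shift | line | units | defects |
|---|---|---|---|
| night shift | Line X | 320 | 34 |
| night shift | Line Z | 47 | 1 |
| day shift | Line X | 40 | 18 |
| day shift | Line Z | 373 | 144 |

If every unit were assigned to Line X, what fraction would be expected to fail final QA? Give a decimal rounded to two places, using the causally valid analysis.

0.29

Line Z is lower inside every shift stratum but Line X is lower in aggregate. Whether to stratify depends on how shift relates to the line.
Here shift is a common cause — it drives both which line a case falls under and the outcome. The crude comparison mixes populations; the stratum-specific rates are the causally relevant ones.
Standardising Line X to the population shift mix: 0.471·34/320 + 0.529·18/40 = 0.288.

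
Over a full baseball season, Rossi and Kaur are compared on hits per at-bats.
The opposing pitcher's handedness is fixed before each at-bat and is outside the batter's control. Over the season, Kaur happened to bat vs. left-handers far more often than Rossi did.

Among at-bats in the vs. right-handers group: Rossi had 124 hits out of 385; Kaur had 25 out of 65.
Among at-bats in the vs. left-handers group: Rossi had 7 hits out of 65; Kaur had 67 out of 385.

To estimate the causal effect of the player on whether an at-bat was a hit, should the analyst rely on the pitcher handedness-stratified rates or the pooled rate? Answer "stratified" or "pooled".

stratified

Pitcher handedness differs across players for reasons unrelated to any effect of the player itself, and it separately predicts the outcome — a classic confounder. We must compare within pitcher handedness levels.
Within each level — vs. right-handers: 32.2% vs 38.5%; vs. left-handers: 10.8% vs 17.4% — Kaur is higher every time.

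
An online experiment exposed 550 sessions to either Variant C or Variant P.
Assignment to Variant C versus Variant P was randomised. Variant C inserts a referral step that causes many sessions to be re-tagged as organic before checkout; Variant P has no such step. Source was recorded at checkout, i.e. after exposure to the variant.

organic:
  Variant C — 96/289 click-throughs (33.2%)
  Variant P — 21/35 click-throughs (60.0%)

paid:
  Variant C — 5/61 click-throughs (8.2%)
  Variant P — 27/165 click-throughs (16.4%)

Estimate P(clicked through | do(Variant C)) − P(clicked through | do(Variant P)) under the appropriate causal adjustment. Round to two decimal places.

+0.05

Within every traffic source level Variant P has the higher rate, yet pooled Variant C does — Simpson's reversal.
The distribution of traffic source is itself part of what the variant does — it is an intermediate outcome. Holding it fixed would remove that part of the effect; the total effect is the pooled difference.
The causal difference is the pooled difference: 0.289 − 0.240 = +0.049.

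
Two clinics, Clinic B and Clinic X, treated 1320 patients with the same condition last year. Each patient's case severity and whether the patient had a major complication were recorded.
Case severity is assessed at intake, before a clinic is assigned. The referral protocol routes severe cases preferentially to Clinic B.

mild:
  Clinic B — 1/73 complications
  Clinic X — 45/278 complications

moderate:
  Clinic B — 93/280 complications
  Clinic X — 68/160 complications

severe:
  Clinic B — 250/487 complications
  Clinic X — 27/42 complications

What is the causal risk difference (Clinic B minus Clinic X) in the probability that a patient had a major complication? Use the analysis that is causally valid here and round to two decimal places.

-0.12

Within every case severity level Clinic B has the lower rate, yet pooled Clinic X does — Simpson's reversal.
Case severity differs across clinics for reasons unrelated to any effect of the clinic itself, and it separately predicts the outcome — a classic confounder. We must compare within case severity levels.
Adjusting over the population distribution of case severity: 0.266·(0.014−0.162) + 0.333·(0.332−0.425) + 0.401·(0.513−0.643) = -0.122.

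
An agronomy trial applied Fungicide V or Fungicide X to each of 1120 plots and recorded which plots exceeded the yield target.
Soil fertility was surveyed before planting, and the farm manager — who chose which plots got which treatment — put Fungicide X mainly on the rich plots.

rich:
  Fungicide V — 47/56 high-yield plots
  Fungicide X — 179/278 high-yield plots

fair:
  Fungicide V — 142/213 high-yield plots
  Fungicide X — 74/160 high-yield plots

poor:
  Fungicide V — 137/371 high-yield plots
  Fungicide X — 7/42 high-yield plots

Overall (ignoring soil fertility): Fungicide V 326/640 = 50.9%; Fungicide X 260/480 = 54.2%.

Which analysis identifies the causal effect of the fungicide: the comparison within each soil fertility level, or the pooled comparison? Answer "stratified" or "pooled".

stratified

The soil fertility-specific comparison favours Fungicide V throughout, but the pooled figures favour Fungicide X. The question is whether to condition on soil fertility.
The imbalance in soil fertility arose from how plots were allocated, not from anything the fungicide did; and soil fertility independently affects the outcome. The pooled gap is confounded — condition on soil fertility.
Within each level — rich: 83.9% vs 64.4%; fair: 66.7% vs 46.2%; poor: 36.9% vs 16.7% — Fungicide V is higher every time.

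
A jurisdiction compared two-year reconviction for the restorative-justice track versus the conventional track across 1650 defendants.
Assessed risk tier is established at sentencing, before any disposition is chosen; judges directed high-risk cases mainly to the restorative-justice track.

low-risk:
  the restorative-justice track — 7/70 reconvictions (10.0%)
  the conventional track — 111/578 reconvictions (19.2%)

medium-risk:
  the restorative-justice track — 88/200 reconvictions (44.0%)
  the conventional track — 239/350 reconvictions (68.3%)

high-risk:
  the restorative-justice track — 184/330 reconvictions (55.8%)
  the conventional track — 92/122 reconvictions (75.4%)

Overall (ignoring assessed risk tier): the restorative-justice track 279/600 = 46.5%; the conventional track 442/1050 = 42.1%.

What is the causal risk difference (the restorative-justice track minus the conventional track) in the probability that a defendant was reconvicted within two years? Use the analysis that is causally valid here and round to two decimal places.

Assessed risk tier is set before the disposition has any effect — it is not caused by the disposition — and it independently drives the outcome. That makes it a confounder, so the causal comparison is within assessed risk tier levels.
Adjusting over the population distribution of assessed risk tier: 0.393·(0.100−0.192) + 0.333·(0.440−0.683) + 0.274·(0.558−0.754) = -0.171.

-0.17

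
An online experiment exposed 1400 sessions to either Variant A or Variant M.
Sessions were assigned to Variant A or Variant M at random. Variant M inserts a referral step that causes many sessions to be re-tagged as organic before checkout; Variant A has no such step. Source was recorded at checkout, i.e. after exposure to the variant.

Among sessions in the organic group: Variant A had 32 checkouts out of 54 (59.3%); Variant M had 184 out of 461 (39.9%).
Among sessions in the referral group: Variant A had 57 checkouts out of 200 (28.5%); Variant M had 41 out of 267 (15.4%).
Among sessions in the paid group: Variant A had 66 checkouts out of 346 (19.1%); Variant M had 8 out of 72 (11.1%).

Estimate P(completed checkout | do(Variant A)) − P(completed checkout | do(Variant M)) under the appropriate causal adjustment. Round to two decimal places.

-0.03

The stratified and pooled comparisons disagree (Variant A wins within each traffic source; Variant M wins overall), so the answer turns on the causal role of traffic source.
Traffic source lies on the pathway variant → traffic source → outcome, so adjusting for it blocks the indirect effect. For the total causal effect of variant, use the unadjusted pooled rates.
The causal difference is the pooled difference: 0.258 − 0.291 = -0.033.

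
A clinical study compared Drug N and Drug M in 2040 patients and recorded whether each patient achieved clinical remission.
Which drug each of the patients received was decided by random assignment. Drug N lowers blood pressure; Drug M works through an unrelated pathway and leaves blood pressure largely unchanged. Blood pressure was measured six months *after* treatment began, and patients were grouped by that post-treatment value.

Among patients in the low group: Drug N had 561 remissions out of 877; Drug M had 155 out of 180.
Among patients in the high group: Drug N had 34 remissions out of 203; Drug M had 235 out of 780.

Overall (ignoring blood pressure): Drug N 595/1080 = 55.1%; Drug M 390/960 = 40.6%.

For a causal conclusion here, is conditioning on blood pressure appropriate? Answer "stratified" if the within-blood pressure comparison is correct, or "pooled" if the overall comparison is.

pooled

Drug M is higher inside every blood pressure stratum but Drug N is higher in aggregate. Whether to stratify depends on how blood pressure relates to the drug.
Stratifying would compare drugs among patients the drugs themselves sorted into blood pressure groups — a form of selection on an intermediate. The unconditioned pooled rates give the total causal effect.
Pooled: Drug N 55.1% vs Drug M 40.6%; Drug N is higher overall.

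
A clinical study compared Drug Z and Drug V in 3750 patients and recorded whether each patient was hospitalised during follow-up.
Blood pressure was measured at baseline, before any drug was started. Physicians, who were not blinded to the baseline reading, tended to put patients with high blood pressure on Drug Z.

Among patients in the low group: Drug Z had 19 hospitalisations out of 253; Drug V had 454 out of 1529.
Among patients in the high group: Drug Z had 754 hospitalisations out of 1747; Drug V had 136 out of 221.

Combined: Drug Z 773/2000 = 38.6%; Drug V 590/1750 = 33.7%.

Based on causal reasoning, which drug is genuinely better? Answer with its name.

Drug Z

The stratified and pooled comparisons disagree (Drug Z wins within each blood pressure; Drug V wins overall), so the answer turns on the causal role of blood pressure.
Blood pressure satisfies the back-door criterion: it is not a descendant of the drug, and it blocks the spurious path from drug to outcome. Adjusting for it (i.e., using the within-blood pressure rates) gives the causal effect.
Within each level — low: 7.5% vs 29.7%; high: 43.2% vs 61.5% — Drug Z is lower every time.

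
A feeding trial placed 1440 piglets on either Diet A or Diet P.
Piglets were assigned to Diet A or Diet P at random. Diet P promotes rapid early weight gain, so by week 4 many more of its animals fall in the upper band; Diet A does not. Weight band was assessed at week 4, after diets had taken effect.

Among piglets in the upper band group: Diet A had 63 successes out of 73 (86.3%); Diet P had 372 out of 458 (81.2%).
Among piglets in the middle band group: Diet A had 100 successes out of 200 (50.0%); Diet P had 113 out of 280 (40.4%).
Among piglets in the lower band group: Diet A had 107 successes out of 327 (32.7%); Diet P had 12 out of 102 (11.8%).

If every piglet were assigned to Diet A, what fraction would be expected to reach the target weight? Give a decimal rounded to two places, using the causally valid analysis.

The distribution of week-4 weight band is itself part of what the diet does — it is an intermediate outcome. Holding it fixed would remove that part of the effect; the total effect is the pooled difference.
So P(outcome | do(Diet A)) is just the pooled rate for Diet A: 270/600 = 0.450.

0.45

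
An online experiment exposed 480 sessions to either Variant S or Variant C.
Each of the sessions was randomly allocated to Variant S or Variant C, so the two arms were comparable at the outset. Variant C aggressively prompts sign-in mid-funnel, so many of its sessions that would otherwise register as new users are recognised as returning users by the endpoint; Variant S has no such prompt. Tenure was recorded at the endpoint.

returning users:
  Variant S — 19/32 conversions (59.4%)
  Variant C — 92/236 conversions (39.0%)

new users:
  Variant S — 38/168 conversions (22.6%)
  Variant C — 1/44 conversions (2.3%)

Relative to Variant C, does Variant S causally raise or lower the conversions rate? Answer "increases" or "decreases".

Within every user tenure level Variant S has the higher rate, yet pooled Variant C does — Simpson's reversal.
The distribution of user tenure is itself part of what the variant does — it is an intermediate outcome. Holding it fixed would remove that part of the effect; the total effect is the pooled difference.
Pooled: Variant S 28.5% vs Variant C 33.2%; Variant C is higher overall.

decreases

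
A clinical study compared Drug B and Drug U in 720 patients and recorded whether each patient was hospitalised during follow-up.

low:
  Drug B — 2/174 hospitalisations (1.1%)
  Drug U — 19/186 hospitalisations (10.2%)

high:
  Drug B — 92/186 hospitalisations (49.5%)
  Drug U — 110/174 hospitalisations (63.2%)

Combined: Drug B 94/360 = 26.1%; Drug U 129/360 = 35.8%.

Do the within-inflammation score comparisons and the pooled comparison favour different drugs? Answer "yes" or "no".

no

Within each inflammation score level (low 1.1% vs 10.2%; high 49.5% vs 63.2%), Drug B has the lower rate every time. Pooled: 26.1% vs 35.8% — Drug B has the lower rate overall. They agree.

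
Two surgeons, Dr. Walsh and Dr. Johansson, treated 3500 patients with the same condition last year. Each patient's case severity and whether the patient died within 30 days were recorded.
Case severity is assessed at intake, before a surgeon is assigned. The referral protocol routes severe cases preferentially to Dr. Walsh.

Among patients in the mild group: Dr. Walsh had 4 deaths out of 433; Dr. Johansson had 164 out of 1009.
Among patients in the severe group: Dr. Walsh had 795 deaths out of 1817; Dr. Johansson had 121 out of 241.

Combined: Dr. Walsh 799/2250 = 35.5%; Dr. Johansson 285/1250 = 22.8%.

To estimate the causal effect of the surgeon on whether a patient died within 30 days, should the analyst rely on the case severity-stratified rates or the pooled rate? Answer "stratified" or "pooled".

stratified

The case severity-specific comparison favours Dr. Walsh throughout, but the pooled figures favour Dr. Johansson. The question is whether to condition on case severity.
The imbalance in case severity arose from how patients were allocated, not from anything the surgeon did; and case severity independently affects the outcome. The pooled gap is confounded — condition on case severity.
Within each level — mild: 0.9% vs 16.3%; severe: 43.8% vs 50.2% — Dr. Walsh is lower every time.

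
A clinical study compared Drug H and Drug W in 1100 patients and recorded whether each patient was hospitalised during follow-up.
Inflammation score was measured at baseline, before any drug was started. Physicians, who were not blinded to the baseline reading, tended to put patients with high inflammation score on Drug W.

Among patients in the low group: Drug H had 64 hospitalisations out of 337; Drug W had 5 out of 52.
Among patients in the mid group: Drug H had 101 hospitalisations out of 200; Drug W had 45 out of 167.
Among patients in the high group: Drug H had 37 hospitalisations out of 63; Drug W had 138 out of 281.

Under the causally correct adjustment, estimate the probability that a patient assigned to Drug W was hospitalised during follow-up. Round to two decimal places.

Drug W is lower inside every inflammation score stratum but Drug H is lower in aggregate. Whether to stratify depends on how inflammation score relates to the drug.
Since inflammation score is a pre-existing factor (not a product of the drug) and it affects the outcome on its own, it is a confounder. The stratified rates, not the pooled rate, identify the causal effect.
Standardising Drug W to the population inflammation score mix: 0.354·5/52 + 0.334·45/167 + 0.313·138/281 = 0.277.

0.28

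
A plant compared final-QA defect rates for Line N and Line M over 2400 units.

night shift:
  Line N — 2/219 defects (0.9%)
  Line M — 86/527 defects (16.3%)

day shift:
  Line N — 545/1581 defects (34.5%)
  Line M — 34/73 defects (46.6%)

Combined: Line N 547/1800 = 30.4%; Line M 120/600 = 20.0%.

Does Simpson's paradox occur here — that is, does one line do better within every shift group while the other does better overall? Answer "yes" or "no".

yes

Within each shift level (night shift 0.9% vs 16.3%; day shift 34.5% vs 46.6%), Line N has the lower rate every time. Pooled: 30.4% vs 20.0% — Line M has the lower rate overall. The two comparisons disagree.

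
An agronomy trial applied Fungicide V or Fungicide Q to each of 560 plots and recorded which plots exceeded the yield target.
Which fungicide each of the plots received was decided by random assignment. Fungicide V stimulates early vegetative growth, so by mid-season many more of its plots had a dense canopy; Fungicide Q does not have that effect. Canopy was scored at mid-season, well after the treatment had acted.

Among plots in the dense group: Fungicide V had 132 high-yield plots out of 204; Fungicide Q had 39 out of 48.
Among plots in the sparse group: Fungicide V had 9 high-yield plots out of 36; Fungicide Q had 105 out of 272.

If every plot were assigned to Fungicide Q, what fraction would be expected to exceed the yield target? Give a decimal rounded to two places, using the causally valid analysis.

Within every mid-season canopy level Fungicide Q has the higher rate, yet pooled Fungicide V does — Simpson's reversal.
Mid-season canopy is downstream of the fungicide. One should not condition on a consequence of treatment, so the overall rates are the right comparison.
So P(outcome | do(Fungicide Q)) is just the pooled rate for Fungicide Q: 144/320 = 0.450.

0.45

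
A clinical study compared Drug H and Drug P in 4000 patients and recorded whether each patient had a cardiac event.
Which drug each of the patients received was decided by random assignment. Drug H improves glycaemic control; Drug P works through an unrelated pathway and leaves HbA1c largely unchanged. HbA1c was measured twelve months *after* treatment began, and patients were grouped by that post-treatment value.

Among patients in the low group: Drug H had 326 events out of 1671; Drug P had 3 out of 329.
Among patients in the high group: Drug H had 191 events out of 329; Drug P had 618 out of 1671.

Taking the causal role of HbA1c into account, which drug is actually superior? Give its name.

Within every HbA1c level Drug P has the lower rate, yet pooled Drug H does — Simpson's reversal.
HbA1c is recorded after the drug and is itself shifted by it — it sits on the causal path from drug to outcome. Conditioning on a mediator would strip out part of the effect we want; the pooled comparison gives the total causal effect.
Pooled: Drug H 25.9% vs Drug P 31.1%; Drug H is lower overall.

Drug H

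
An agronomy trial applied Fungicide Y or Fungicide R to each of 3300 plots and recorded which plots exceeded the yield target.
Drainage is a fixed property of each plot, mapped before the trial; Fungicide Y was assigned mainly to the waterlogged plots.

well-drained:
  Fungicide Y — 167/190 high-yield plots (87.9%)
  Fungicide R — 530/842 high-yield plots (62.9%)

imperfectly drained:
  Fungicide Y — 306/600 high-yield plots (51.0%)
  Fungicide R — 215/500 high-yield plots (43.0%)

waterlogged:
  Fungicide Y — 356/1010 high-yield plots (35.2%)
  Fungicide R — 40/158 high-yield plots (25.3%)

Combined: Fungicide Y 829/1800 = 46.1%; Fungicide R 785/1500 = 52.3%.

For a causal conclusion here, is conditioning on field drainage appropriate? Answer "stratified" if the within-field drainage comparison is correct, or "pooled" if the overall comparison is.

stratified

Here field drainage is a common cause — it drives both which fungicide a case falls under and the outcome. The crude comparison mixes populations; the stratum-specific rates are the causally relevant ones.
Within each level — well-drained: 87.9% vs 62.9%; imperfectly drained: 51.0% vs 43.0%; waterlogged: 35.2% vs 25.3% — Fungicide Y is higher every time.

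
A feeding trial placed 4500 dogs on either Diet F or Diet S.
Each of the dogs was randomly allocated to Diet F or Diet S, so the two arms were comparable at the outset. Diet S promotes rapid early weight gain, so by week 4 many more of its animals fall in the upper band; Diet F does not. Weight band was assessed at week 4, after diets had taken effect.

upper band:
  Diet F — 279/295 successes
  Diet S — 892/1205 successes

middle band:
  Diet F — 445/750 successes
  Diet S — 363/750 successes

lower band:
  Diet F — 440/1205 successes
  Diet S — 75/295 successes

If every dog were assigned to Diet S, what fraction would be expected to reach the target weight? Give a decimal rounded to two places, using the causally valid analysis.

Week-4 weight band here is a post-treatment variable shaped by the diet; conditioning on it would introduce bias rather than remove it. The overall comparison is the causal one.
So P(outcome | do(Diet S)) is just the pooled rate for Diet S: 1330/2250 = 0.591.

0.59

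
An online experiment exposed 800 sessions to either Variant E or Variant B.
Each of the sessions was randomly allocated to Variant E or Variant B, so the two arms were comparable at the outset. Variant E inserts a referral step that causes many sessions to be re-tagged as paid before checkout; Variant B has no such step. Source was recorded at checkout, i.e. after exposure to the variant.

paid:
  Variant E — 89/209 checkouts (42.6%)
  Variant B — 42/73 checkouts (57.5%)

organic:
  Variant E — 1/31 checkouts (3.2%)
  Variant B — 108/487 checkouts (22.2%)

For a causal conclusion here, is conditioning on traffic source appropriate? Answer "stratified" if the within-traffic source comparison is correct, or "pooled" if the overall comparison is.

pooled

Traffic source here is a post-treatment variable shaped by the variant; conditioning on it would introduce bias rather than remove it. The overall comparison is the causal one.
Pooled: Variant E 37.5% vs Variant B 26.8%; Variant E is higher overall.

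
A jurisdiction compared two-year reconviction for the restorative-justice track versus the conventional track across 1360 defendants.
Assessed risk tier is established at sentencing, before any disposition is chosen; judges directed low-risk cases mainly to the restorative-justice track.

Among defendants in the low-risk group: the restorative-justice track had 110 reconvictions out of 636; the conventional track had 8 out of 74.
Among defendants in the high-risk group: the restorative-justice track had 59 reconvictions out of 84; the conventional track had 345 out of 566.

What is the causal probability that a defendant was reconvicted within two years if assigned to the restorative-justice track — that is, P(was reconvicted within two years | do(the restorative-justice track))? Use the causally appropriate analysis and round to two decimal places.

0.43

The assessed risk tier-specific comparison favours the conventional track throughout, but the pooled figures favour the restorative-justice track. The question is whether to condition on assessed risk tier.
Nothing the disposition does changes assessed risk tier; the imbalance is an allocation artefact. With assessed risk tier also predicting the outcome, the pooled figure is confounded, and the within-stratum comparison is the causal one.
Standardising the restorative-justice track to the population assessed risk tier mix: 0.522·110/636 + 0.478·59/84 = 0.426.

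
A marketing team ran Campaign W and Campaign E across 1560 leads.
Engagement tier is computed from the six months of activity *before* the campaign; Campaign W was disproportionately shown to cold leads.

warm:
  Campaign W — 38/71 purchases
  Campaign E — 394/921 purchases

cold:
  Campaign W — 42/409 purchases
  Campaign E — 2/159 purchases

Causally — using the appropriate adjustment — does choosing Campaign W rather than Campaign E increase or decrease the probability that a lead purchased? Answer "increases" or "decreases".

increases

Engagement tier differs across campaigns for reasons unrelated to any effect of the campaign itself, and it separately predicts the outcome — a classic confounder. We must compare within engagement tier levels.
Within each level — warm: 53.5% vs 42.8%; cold: 10.3% vs 1.3% — Campaign W is higher every time.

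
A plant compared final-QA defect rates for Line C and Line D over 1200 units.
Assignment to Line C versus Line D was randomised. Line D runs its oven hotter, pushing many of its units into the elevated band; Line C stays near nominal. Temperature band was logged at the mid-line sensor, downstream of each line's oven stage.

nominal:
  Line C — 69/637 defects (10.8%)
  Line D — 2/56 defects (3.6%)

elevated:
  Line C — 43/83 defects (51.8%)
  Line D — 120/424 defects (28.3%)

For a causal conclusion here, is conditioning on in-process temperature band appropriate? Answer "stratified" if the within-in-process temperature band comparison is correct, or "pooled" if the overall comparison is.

pooled

The stratified and pooled comparisons disagree (Line D wins within each in-process temperature band; Line C wins overall), so the answer turns on the causal role of in-process temperature band.
In-process temperature band is recorded after the line and is itself shifted by it — it sits on the causal path from line to outcome. Conditioning on a mediator would strip out part of the effect we want; the pooled comparison gives the total causal effect.
Pooled: Line C 15.6% vs Line D 25.4%; Line C is lower overall.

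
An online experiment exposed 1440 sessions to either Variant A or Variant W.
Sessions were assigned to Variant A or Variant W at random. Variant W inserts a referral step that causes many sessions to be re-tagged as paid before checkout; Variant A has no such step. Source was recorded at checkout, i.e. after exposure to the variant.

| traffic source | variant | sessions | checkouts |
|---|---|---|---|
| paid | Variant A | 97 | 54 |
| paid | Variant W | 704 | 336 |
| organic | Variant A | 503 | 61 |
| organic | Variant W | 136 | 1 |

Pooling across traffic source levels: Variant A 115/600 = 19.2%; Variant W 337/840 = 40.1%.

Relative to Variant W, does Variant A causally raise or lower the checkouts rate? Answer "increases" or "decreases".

Traffic source here is a post-treatment variable shaped by the variant; conditioning on it would introduce bias rather than remove it. The overall comparison is the causal one.
Pooled: Variant A 19.2% vs Variant W 40.1%; Variant W is higher overall.

decreases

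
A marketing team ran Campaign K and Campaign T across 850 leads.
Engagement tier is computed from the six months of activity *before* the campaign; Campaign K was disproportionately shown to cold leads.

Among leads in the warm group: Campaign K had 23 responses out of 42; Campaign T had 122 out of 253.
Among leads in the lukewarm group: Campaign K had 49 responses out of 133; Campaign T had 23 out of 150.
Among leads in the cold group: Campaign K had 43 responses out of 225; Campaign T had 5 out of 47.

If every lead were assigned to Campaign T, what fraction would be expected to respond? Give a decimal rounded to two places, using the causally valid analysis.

0.25

Campaign K is higher inside every engagement tier stratum but Campaign T is higher in aggregate. Whether to stratify depends on how engagement tier relates to the campaign.
Engagement tier differs across campaigns for reasons unrelated to any effect of the campaign itself, and it separately predicts the outcome — a classic confounder. We must compare within engagement tier levels.
Standardising Campaign T to the population engagement tier mix: 0.347·122/253 + 0.333·23/150 + 0.320·5/47 = 0.252.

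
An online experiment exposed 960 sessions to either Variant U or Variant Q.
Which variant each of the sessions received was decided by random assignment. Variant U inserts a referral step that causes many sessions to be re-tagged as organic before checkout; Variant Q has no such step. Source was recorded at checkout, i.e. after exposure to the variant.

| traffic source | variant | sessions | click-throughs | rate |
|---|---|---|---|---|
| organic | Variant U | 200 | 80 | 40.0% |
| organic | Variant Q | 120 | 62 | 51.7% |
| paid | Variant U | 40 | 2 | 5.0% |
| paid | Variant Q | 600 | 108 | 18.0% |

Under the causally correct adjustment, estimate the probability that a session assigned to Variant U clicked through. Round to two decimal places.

Because the variant influences traffic source, traffic source is a post-treatment mediator, not a confounder. Stratifying on it would bias the estimate; the causal effect is the crude pooled difference.
So P(outcome | do(Variant U)) is just the pooled rate for Variant U: 82/240 = 0.342.

0.34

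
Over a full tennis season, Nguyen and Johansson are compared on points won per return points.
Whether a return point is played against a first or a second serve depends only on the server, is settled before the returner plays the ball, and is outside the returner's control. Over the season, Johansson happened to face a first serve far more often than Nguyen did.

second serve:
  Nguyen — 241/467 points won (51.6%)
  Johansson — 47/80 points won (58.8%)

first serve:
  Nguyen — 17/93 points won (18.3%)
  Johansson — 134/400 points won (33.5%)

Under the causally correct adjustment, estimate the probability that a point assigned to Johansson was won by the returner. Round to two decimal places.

The stratified and pooled comparisons disagree (Johansson wins within each serve type; Nguyen wins overall), so the answer turns on the causal role of serve type.
Here serve type is a common cause — it drives both which player a case falls under and the outcome. The crude comparison mixes populations; the stratum-specific rates are the causally relevant ones.
Standardising Johansson to the population serve type mix: 0.526·47/80 + 0.474·134/400 = 0.468.

0.47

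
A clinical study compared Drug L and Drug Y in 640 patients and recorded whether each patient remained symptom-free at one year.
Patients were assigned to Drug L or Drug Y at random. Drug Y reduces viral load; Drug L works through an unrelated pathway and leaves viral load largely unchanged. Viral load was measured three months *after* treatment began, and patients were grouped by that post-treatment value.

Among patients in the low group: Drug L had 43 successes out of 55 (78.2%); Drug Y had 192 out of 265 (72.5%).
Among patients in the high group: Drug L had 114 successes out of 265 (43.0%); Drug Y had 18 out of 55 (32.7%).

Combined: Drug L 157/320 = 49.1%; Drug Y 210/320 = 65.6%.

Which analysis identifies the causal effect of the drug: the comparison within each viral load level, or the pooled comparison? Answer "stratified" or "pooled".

Stratifying would compare drugs among patients the drugs themselves sorted into viral load groups — a form of selection on an intermediate. The unconditioned pooled rates give the total causal effect.
Pooled: Drug L 49.1% vs Drug Y 65.6%; Drug Y is higher overall.

pooled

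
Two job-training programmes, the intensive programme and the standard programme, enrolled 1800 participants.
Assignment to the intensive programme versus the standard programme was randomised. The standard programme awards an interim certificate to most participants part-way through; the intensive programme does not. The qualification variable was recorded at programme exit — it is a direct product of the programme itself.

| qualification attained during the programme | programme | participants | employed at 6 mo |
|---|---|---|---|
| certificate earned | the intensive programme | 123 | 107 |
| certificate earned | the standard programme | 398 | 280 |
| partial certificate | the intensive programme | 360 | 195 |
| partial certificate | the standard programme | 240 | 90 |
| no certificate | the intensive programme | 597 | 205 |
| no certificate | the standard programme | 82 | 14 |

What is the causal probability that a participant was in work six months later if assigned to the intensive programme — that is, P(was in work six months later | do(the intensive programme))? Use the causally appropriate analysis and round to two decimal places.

0.47

Within every qualification attained during the programme level the intensive programme has the higher rate, yet pooled the standard programme does — Simpson's reversal.
Qualification attained during the programme lies on the pathway programme → qualification attained during the programme → outcome, so adjusting for it blocks the indirect effect. For the total causal effect of programme, use the unadjusted pooled rates.
So P(outcome | do(the intensive programme)) is just the pooled rate for the intensive programme: 507/1080 = 0.469.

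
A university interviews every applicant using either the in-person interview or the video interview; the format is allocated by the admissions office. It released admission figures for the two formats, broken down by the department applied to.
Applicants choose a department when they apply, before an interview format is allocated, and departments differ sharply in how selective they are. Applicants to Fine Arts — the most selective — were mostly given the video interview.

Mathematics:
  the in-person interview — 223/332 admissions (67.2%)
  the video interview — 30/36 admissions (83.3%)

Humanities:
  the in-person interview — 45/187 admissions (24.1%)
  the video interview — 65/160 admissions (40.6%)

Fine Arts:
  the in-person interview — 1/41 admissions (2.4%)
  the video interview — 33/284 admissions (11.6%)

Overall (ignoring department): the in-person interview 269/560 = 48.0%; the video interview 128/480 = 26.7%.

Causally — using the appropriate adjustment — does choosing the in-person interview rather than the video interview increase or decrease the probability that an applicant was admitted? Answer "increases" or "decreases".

Here department is a common cause — it drives both which interview format a case falls under and the outcome. The crude comparison mixes populations; the stratum-specific rates are the causally relevant ones.
Within each level — Mathematics: 67.2% vs 83.3%; Humanities: 24.1% vs 40.6%; Fine Arts: 2.4% vs 11.6% — the video interview is higher every time.

decreases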